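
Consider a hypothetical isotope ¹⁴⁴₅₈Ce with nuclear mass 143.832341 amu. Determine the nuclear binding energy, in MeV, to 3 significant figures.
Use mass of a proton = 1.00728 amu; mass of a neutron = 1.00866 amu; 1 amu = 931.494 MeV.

1240 MeV

Σm = 58·m_p + 86·m_n = 58.42224 + 86.74476 = 145.16700 amu
Δm = 145.16700 − 143.832341 = 1.334659 amu
Binding energy = Δm·c² = 1.334659 × 931.494 MeV/amu = 1243.23 MeV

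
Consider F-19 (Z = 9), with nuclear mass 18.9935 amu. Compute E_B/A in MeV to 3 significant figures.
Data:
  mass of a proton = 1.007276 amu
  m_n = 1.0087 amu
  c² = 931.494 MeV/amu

7.79 MeV/nucleon

Total constituent mass: 9 × 1.007276 + 10 × 1.0087 = 19.152484 amu
The mass defect is 19.152484 − 18.9935 = 0.158984 amu.
Converting to energy: 0.158984 amu × 931.494 MeV/amu = 148.093 MeV
BE/A = 148.093 MeV / 19 = 7.794 MeV/nucleon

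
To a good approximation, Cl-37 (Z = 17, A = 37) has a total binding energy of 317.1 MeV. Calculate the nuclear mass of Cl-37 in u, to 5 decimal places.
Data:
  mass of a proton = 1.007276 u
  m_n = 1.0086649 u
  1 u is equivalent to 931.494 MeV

36.95657 u

Mass defect = 317.1 MeV / (931.494 MeV/u) = 0.3404209 u
Constituent mass = 17(1.007276) + 20(1.0086649) = 37.2969900 u
Nuclear mass = 37.2969900 − 0.3404209 = 36.9565691 u ≈ 36.95657 u (to 5 decimal places)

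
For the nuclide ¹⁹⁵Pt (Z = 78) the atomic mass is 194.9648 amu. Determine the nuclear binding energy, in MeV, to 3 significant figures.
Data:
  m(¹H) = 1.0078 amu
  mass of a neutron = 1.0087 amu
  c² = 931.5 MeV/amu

Mass of separated nucleons = 78(1.0078) + 117(1.0087) = 78.6084 + 118.0179 = 196.6263 amu
Δm = 196.6263 − 194.9648 = 1.6615 amu
Binding energy = Δm·c² = 1.6615 × 931.5 MeV/amu = 1547.69 MeV

1550 MeV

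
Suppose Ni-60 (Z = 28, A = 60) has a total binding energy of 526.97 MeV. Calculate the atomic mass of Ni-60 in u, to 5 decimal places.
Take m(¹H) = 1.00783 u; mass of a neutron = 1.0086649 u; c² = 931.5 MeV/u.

Mass defect = 526.97 MeV / (931.5 MeV/u) = 0.5657220 u
Constituent mass = 28(1.00783) + 32(1.0086649) = 60.4965168 u
Atomic mass = 60.4965168 − 0.5657220 = 59.9307948 u ≈ 59.93079 u (to 5 decimal places)

59.93079 u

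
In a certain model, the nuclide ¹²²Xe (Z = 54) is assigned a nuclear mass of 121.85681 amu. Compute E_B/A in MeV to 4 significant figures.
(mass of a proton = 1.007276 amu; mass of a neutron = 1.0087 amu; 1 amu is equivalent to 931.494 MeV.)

Z = 54, so N = A − Z = 122 − 54 = 68.
Mass of separated nucleons = 54(1.007276) + 68(1.0087) = 54.392904 + 68.5916 = 122.984504 amu
Mass defect Δm = 122.984504 − 121.85681 = 1.127694 amu
Converting to energy: 1.127694 amu × 931.494 MeV/amu = 1050.44 MeV
BE/A = 1050.44 MeV / 122 = 8.610 MeV/nucleon

8.610 MeV/nucleon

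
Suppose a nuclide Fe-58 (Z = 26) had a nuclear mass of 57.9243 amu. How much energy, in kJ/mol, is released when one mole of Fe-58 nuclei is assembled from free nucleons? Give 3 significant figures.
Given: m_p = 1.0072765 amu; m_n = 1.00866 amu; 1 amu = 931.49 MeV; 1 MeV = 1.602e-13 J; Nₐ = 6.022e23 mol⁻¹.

4.87e+10 kJ/mol

Total constituent mass: 26 × 1.0072765 + 32 × 1.00866 = 58.4663090 amu
Mass defect Δm = 58.4663090 − 57.9243 = 0.5420090 amu
Binding energy = Δm·c² = 0.5420090 × 931.49 MeV/amu = 504.876 MeV
Per nucleus in joules: 504.876 MeV × 1.602e-13 J/MeV = 8.0881e-11 J
Per mole: 8.0881e-11 J × 6.022e23 mol⁻¹ = 4.8707e+13 J/mol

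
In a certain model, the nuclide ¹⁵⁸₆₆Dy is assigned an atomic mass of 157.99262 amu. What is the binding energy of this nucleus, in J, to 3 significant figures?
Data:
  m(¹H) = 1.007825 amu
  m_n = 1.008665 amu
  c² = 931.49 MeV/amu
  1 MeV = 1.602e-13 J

1.97e-10 J

Total constituent mass: 66 × 1.007825 + 92 × 1.008665 = 159.313630 amu
Mass defect Δm = 159.313630 − 157.99262 = 1.321010 amu
E_B = 1.321010 × 931.49 = 1230.51 MeV
In joules: 1230.51 MeV × 1.602e-13 J/MeV = 1.9713e-10 J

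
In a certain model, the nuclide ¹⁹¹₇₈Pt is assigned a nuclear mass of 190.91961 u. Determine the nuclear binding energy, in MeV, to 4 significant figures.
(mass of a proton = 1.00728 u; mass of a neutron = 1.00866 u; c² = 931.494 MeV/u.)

Total constituent mass: 78 × 1.00728 + 113 × 1.00866 = 192.54642 u
The mass defect is 192.54642 − 190.91961 = 1.62681 u.
E_B = 1.62681 × 931.494 = 1515.36 MeV

1515 MeV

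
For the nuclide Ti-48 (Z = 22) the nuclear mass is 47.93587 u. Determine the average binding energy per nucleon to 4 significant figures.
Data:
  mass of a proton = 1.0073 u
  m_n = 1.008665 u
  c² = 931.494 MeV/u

8.733 MeV/nucleon

Z = 22, so N = A − Z = 48 − 22 = 26.
Total constituent mass: 22 × 1.0073 + 26 × 1.008665 = 48.385890 u
Δm = 48.385890 − 47.93587 = 0.450020 u
E_B = 0.450020 × 931.494 = 419.191 MeV
Dividing by A = 48 gives 8.733 MeV per nucleon.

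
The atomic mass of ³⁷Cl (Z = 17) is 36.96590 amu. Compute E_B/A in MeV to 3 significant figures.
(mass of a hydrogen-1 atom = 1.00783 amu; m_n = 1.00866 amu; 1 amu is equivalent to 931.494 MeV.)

The nucleus contains 17 protons and 37 − 17 = 20 neutrons.
Σm = 17·m(¹H) + 20·m_n = 17.13311 + 20.17320 = 37.30631 amu
The mass defect is 37.30631 − 36.96590 = 0.34041 amu.
Binding energy = Δm·c² = 0.34041 × 931.494 MeV/amu = 317.090 MeV
Dividing by A = 37 gives 8.570 MeV per nucleon.

8.57 MeV/nucleon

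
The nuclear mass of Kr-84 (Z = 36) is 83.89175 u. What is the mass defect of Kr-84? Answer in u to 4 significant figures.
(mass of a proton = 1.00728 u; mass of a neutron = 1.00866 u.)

0.7860 u

Σm = 36·m_p + 48·m_n = 36.26208 + 48.41568 = 84.67776 u
Mass defect Δm = 84.67776 − 83.89175 = 0.78601 u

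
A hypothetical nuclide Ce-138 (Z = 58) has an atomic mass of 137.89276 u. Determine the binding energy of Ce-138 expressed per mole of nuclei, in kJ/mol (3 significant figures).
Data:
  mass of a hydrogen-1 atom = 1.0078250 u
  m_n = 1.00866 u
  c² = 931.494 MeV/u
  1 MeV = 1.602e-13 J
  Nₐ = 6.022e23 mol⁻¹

1.13e+11 kJ/mol

Z = 58, so N = A − Z = 138 − 58 = 80.
Mass of separated nucleons = 58(1.0078250) + 80(1.00866) = 58.4538500 + 80.69280 = 139.1466500 u
Δm = 139.1466500 − 137.89276 = 1.2538900 u
Binding energy = Δm·c² = 1.2538900 × 931.494 MeV/u = 1167.99 MeV
Per nucleus in joules: 1167.99 MeV × 1.602e-13 J/MeV = 1.8711e-10 J
Per mole: 1.8711e-10 J × 6.022e23 mol⁻¹ = 1.1268e+14 J/mol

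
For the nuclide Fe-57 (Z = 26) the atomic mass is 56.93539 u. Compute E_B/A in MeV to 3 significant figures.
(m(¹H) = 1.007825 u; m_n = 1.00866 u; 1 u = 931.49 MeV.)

The nucleus contains 26 protons and 57 − 26 = 31 neutrons.
Total constituent mass: 26 × 1.007825 + 31 × 1.00866 = 57.471910 u
The mass defect is 57.471910 − 56.93539 = 0.536520 u.
Converting to energy: 0.536520 u × 931.49 MeV/u = 499.763 MeV
Dividing by A = 57 gives 8.768 MeV per nucleon.

8.77 MeV/nucleon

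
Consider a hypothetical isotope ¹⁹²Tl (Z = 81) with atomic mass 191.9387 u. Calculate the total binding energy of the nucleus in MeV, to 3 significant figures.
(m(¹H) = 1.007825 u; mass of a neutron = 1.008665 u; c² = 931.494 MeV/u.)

1540 MeV

The nucleus contains 81 protons and 192 − 81 = 111 neutrons.
Σm = 81·m(¹H) + 111·m_n = 81.633825 + 111.961815 = 193.595640 u
Mass defect Δm = 193.595640 − 191.9387 = 1.656940 u
Converting to energy: 1.656940 u × 931.494 MeV/u = 1543.43 MeV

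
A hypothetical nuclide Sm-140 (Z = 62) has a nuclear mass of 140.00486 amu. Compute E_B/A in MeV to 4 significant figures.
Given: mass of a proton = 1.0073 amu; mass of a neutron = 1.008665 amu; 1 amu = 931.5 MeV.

7.476 MeV/nucleon

Mass of separated nucleons = 62(1.0073) + 78(1.008665) = 62.4526 + 78.675870 = 141.128470 amu
Mass defect Δm = 141.128470 − 140.00486 = 1.123610 amu
Binding energy = Δm·c² = 1.123610 × 931.5 MeV/amu = 1046.64 MeV
Dividing by A = 140 gives 7.476 MeV per nucleon.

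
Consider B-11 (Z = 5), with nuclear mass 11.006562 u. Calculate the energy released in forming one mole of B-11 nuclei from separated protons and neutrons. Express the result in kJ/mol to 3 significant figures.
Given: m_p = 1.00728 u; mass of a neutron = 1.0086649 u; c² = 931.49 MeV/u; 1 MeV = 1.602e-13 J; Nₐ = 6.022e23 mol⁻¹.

7.35e+09 kJ/mol

Total constituent mass: 5 × 1.00728 + 6 × 1.0086649 = 11.0883894 u
Mass defect Δm = 11.0883894 − 11.006562 = 0.0818274 u
Binding energy = Δm·c² = 0.0818274 × 931.49 MeV/u = 76.2214 MeV
Per nucleus in joules: 76.2214 MeV × 1.602e-13 J/MeV = 1.2211e-11 J
Per mole: 1.2211e-11 J × 6.022e23 mol⁻¹ = 7.3535e+12 J/mol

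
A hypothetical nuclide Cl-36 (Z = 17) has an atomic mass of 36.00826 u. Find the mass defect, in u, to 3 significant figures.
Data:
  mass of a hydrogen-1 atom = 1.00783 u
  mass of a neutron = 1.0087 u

0.290 u

Σm = 17·m(¹H) + 19·m_n = 17.13311 + 19.1653 = 36.29841 u
Mass defect Δm = 36.29841 − 36.00826 = 0.29015 u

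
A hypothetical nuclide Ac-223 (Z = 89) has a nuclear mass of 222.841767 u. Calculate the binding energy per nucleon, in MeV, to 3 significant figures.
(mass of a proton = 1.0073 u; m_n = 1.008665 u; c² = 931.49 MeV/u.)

8.22 MeV/nucleon

Σm = 89·m_p + 134·m_n = 89.6497 + 135.161110 = 224.810810 u
Mass defect Δm = 224.810810 − 222.841767 = 1.969043 u
E_B = 1.969043 × 931.49 = 1834.144 MeV
BE/A = 1834.144 MeV / 223 = 8.2249 MeV/nucleon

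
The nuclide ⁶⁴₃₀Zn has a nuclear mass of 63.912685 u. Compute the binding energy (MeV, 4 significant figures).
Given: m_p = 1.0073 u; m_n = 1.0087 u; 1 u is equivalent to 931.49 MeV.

560.9 MeV

Z = 30, so N = A − Z = 64 − 30 = 34.
Mass of separated nucleons = 30(1.0073) + 34(1.0087) = 30.2190 + 34.2958 = 64.5148 u
Mass defect Δm = 64.5148 − 63.912685 = 0.602115 u
Converting to energy: 0.602115 u × 931.49 MeV/u = 560.864 MeV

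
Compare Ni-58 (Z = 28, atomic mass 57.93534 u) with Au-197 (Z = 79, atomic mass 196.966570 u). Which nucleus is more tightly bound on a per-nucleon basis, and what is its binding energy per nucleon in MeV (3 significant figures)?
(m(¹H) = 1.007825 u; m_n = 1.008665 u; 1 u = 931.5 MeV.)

Ni-58: Σm = 28(1.007825) + 30(1.008665) = 58.479050 u; Δm = 0.543710 u; E_B = 506.47 MeV; E_B/A = 8.732 MeV
Au-197: Σm = 79(1.007825) + 118(1.008665) = 198.640645 u; Δm = 1.674075 u; E_B = 1559.4 MeV; E_B/A = 7.916 MeV
Ni-58 has the higher binding energy per nucleon, so it is the more tightly bound nucleus.

Ni-58; 8.73 MeV/nucleon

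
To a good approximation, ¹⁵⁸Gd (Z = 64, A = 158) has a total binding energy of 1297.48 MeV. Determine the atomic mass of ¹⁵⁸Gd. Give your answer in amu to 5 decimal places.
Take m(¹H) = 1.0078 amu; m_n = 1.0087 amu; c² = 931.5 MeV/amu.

Mass defect = 1297.48 MeV / (931.5 MeV/amu) = 1.3928932 amu
Constituent mass = 64(1.0078) + 94(1.0087) = 159.3170 amu
Atomic mass = 159.3170 − 1.3928932 = 157.9241068 amu ≈ 157.92411 amu (to 5 decimal places)

157.92411 amu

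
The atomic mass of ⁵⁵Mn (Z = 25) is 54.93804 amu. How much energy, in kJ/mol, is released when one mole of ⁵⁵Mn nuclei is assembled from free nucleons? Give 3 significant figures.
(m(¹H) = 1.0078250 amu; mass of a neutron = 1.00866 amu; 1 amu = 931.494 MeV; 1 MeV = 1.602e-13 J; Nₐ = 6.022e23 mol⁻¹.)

4.65e+10 kJ/mol

Total constituent mass: 25 × 1.0078250 + 30 × 1.00866 = 55.4554250 amu
Δm = 55.4554250 − 54.93804 = 0.5173850 amu
Binding energy = Δm·c² = 0.5173850 × 931.494 MeV/amu = 481.941 MeV
Per nucleus in joules: 481.941 MeV × 1.602e-13 J/MeV = 7.7207e-11 J
Per mole: 7.7207e-11 J × 6.022e23 mol⁻¹ = 4.6494e+13 J/mol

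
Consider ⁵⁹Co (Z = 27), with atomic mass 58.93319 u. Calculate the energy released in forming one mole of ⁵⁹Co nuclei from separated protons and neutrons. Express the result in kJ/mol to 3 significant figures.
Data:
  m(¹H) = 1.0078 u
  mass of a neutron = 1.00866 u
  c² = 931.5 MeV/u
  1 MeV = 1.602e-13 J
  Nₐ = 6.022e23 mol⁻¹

4.98e+10 kJ/mol

The nucleus contains 27 protons and 59 − 27 = 32 neutrons.
Total constituent mass: 27 × 1.0078 + 32 × 1.00866 = 59.48772 u
The mass defect is 59.48772 − 58.93319 = 0.55453 u.
E_B = 0.55453 × 931.5 = 516.545 MeV
Per nucleus in joules: 516.545 MeV × 1.602e-13 J/MeV = 8.2751e-11 J
Per mole: 8.2751e-11 J × 6.022e23 mol⁻¹ = 4.9833e+13 J/mol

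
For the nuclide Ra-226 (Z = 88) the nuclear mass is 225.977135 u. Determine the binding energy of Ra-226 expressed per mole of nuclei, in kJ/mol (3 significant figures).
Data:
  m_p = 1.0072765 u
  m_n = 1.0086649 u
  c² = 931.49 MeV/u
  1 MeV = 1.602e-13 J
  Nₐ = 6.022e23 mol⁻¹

1.67e+11 kJ/mol

The nucleus contains 88 protons and 226 − 88 = 138 neutrons.
Mass of separated nucleons = 88(1.0072765) + 138(1.0086649) = 88.6403320 + 139.1957562 = 227.8360882 u
Mass defect Δm = 227.8360882 − 225.977135 = 1.8589532 u
Binding energy = Δm·c² = 1.8589532 × 931.49 MeV/u = 1731.60 MeV
Per nucleus in joules: 1731.60 MeV × 1.602e-13 J/MeV = 2.7740e-10 J
Per mole: 2.7740e-10 J × 6.022e23 mol⁻¹ = 1.6705e+14 J/mol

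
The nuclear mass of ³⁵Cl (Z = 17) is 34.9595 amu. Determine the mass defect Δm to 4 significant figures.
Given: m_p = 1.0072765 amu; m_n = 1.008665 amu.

Z = 17, so N = A − Z = 35 − 17 = 18.
Σm = 17·m_p + 18·m_n = 17.1237005 + 18.155970 = 35.2796705 amu
The mass defect is 35.2796705 − 34.9595 = 0.3201705 amu.

0.3202 amu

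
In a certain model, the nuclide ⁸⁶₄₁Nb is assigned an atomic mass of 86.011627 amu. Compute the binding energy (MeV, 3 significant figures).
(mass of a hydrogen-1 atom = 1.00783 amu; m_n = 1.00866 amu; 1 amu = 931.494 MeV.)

With 41 protons and 45 neutrons (A = 86):
Σm = 41·m(¹H) + 45·m_n = 41.32103 + 45.38970 = 86.71073 amu
Δm = 86.71073 − 86.011627 = 0.699103 amu
E_B = 0.699103 × 931.494 = 651.210 MeV

651 MeV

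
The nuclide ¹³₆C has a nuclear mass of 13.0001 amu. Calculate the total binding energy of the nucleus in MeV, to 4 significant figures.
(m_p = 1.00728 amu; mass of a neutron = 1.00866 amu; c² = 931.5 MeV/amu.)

97.06 MeV

Σm = 6·m_p + 7·m_n = 6.04368 + 7.06062 = 13.10430 amu
The mass defect is 13.10430 − 13.0001 = 0.10420 amu.
Converting to energy: 0.10420 amu × 931.5 MeV/amu = 97.0623 MeV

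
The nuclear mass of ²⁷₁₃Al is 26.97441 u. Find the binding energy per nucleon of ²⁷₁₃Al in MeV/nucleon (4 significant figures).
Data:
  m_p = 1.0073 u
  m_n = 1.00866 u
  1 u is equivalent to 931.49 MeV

8.340 MeV/nucleon

With 13 protons and 14 neutrons (A = 27):
Σm = 13·m_p + 14·m_n = 13.0949 + 14.12124 = 27.21614 u
Δm = 27.21614 − 26.97441 = 0.24173 u
Binding energy = Δm·c² = 0.24173 × 931.49 MeV/u = 225.169 MeV
Dividing by A = 27 gives 8.340 MeV per nucleon.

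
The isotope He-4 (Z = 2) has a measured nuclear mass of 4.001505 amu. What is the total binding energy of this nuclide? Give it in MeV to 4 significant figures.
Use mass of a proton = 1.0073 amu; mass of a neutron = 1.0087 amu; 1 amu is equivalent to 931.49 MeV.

Z = 2, so N = A − Z = 4 − 2 = 2.
Total constituent mass: 2 × 1.0073 + 2 × 1.0087 = 4.0320 amu
Δm = 4.0320 − 4.001505 = 0.030495 amu
Converting to energy: 0.030495 amu × 931.49 MeV/amu = 28.4058 MeV

28.41 MeV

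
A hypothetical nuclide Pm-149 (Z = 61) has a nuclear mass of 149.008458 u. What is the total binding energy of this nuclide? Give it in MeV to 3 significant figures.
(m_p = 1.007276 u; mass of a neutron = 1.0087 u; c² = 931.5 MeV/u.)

1120 MeV

With 61 protons and 88 neutrons (A = 149):
Mass of separated nucleons = 61(1.007276) + 88(1.0087) = 61.443836 + 88.7656 = 150.209436 u
Δm = 150.209436 − 149.008458 = 1.200978 u
Binding energy = Δm·c² = 1.200978 × 931.5 MeV/u = 1118.71 MeV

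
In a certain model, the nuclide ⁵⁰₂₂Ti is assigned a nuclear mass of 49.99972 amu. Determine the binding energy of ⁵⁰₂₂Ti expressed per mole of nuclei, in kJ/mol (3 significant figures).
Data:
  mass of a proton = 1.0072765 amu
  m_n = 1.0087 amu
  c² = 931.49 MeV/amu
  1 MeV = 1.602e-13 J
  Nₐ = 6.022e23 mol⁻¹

Total constituent mass: 22 × 1.0072765 + 28 × 1.0087 = 50.4036830 amu
The mass defect is 50.4036830 − 49.99972 = 0.4039630 amu.
Binding energy = Δm·c² = 0.4039630 × 931.49 MeV/amu = 376.287 MeV
Per nucleus in joules: 376.287 MeV × 1.602e-13 J/MeV = 6.0281e-11 J
Per mole: 6.0281e-11 J × 6.022e23 mol⁻¹ = 3.6301e+13 J/mol

3.63e+10 kJ/mol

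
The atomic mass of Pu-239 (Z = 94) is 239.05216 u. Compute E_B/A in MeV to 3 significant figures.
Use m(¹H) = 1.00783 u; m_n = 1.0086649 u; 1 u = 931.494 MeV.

7.56 MeV/nucleon

Mass of separated nucleons = 94(1.00783) + 145(1.0086649) = 94.73602 + 146.2564105 = 240.9924305 u
Mass defect Δm = 240.9924305 − 239.05216 = 1.9402705 u
Binding energy = Δm·c² = 1.9402705 × 931.494 MeV/u = 1807.35 MeV
BE/A = 1807.35 MeV / 239 = 7.562 MeV/nucleon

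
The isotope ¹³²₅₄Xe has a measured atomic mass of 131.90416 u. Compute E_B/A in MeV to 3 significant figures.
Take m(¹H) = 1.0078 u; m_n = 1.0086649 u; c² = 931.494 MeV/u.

Z = 54, so N = A − Z = 132 − 54 = 78.
Total constituent mass: 54 × 1.0078 + 78 × 1.0086649 = 133.0970622 u
Δm = 133.0970622 − 131.90416 = 1.1929022 u
E_B = 1.1929022 × 931.494 = 1111.18 MeV
Per nucleon: 1111.18 / 132 = 8.418 MeV

8.42 MeV/nucleon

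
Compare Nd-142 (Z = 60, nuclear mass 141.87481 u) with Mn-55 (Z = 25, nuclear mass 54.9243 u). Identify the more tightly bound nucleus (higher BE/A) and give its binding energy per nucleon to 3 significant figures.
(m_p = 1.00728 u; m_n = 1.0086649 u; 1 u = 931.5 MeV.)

Nd-142: Σm = 60(1.00728) + 82(1.0086649) = 143.1473218 u; Δm = 1.2725118 u; E_B = 1185.3 MeV; E_B/A = 8.347 MeV
Mn-55: Σm = 25(1.00728) + 30(1.0086649) = 55.4419470 u; Δm = 0.5176470 u; E_B = 482.19 MeV; E_B/A = 8.767 MeV
Mn-55 has the higher binding energy per nucleon, so it is the more tightly bound nucleus.

Mn-55; 8.77 MeV/nucleon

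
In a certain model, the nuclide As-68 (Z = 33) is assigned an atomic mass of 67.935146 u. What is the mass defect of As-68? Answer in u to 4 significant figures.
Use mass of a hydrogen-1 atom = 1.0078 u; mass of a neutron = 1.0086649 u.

0.6255 u

With 33 protons and 35 neutrons (A = 68):
Σm = 33·m(¹H) + 35·m_n = 33.2574 + 35.3032715 = 68.5606715 u
The mass defect is 68.5606715 − 67.935146 = 0.6255255 u.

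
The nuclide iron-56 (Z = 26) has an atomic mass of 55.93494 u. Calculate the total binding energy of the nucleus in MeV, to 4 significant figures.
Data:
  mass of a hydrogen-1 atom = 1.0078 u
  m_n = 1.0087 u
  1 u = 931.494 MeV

The nucleus contains 26 protons and 56 − 26 = 30 neutrons.
Mass of separated nucleons = 26(1.0078) + 30(1.0087) = 26.2028 + 30.2610 = 56.4638 u
Mass defect Δm = 56.4638 − 55.93494 = 0.52886 u
Converting to energy: 0.52886 u × 931.494 MeV/u = 492.630 MeV

492.6 MeV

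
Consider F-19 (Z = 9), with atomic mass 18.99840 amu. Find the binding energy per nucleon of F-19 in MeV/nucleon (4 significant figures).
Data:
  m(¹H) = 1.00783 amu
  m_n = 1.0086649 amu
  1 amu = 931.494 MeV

With 9 protons and 10 neutrons (A = 19):
Σm = 9·m(¹H) + 10·m_n = 9.07047 + 10.0866490 = 19.1571190 amu
Δm = 19.1571190 − 18.99840 = 0.1587190 amu
Binding energy = Δm·c² = 0.1587190 × 931.494 MeV/amu = 147.846 MeV
Per nucleon: 147.846 / 19 = 7.781 MeV

7.781 MeV/nucleon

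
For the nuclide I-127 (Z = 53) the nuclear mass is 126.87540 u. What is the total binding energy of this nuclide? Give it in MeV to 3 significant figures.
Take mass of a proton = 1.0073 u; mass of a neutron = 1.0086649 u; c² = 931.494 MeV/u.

1070 MeV

Z = 53, so N = A − Z = 127 − 53 = 74.
Mass of separated nucleons = 53(1.0073) + 74(1.0086649) = 53.3869 + 74.6412026 = 128.0281026 u
The mass defect is 128.0281026 − 126.87540 = 1.1527026 u.
Binding energy = Δm·c² = 1.1527026 × 931.494 MeV/u = 1073.74 MeV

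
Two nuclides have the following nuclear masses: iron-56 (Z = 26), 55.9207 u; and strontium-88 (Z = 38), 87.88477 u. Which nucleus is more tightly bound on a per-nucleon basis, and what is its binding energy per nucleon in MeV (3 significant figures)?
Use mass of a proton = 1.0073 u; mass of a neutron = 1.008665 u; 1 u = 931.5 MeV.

iron-56; 8.80 MeV/nucleon

iron-56: Σm = 26(1.0073) + 30(1.008665) = 56.449750 u; Δm = 0.529050 u; E_B = 492.81 MeV; E_B/A = 8.800 MeV
strontium-88: Σm = 38(1.0073) + 50(1.008665) = 88.710650 u; Δm = 0.825880 u; E_B = 769.31 MeV; E_B/A = 8.742 MeV
iron-56 has the higher binding energy per nucleon, so it is the more tightly bound nucleus.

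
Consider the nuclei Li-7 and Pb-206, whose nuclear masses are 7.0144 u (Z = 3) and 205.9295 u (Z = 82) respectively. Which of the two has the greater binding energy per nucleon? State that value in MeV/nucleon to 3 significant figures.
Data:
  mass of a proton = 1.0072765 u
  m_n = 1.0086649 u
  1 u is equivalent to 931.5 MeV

Li-7: Σm = 3(1.0072765) + 4(1.0086649) = 7.0564891 u; Δm = 0.0420891 u; E_B = 39.206 MeV; E_B/A = 5.601 MeV
Pb-206: Σm = 82(1.0072765) + 124(1.0086649) = 207.6711206 u; Δm = 1.7416206 u; E_B = 1622.3 MeV; E_B/A = 7.875 MeV
Pb-206 has the higher binding energy per nucleon, so it is the more tightly bound nucleus.

Pb-206; 7.88 MeV/nucleon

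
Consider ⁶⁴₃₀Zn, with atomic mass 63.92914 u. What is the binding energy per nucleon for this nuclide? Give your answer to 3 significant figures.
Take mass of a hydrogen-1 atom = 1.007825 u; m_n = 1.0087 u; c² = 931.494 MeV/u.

8.75 MeV/nucleon

With 30 protons and 34 neutrons (A = 64):
Mass of separated nucleons = 30(1.007825) + 34(1.0087) = 30.234750 + 34.2958 = 64.530550 u
The mass defect is 64.530550 − 63.92914 = 0.601410 u.
E_B = 0.601410 × 931.494 = 560.210 MeV
Per nucleon: 560.210 / 64 = 8.753 MeV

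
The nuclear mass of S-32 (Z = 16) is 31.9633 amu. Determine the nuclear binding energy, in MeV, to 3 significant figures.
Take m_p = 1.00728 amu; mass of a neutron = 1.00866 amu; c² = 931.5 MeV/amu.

Mass of separated nucleons = 16(1.00728) + 16(1.00866) = 16.11648 + 16.13856 = 32.25504 amu
The mass defect is 32.25504 − 31.9633 = 0.29174 amu.
E_B = 0.29174 × 931.5 = 271.756 MeV

272 MeV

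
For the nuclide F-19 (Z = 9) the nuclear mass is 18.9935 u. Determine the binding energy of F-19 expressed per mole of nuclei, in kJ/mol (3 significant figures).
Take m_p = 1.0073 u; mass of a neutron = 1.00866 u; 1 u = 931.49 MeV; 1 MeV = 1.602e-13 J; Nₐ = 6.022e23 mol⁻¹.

1.43e+10 kJ/mol

Z = 9, so N = A − Z = 19 − 9 = 10.
Total constituent mass: 9 × 1.0073 + 10 × 1.00866 = 19.15230 u
Δm = 19.15230 − 18.9935 = 0.15880 u
Binding energy = Δm·c² = 0.15880 × 931.49 MeV/u = 147.921 MeV
Per nucleus in joules: 147.921 MeV × 1.602e-13 J/MeV = 2.3697e-11 J
Per mole: 2.3697e-11 J × 6.022e23 mol⁻¹ = 1.4270e+13 J/mol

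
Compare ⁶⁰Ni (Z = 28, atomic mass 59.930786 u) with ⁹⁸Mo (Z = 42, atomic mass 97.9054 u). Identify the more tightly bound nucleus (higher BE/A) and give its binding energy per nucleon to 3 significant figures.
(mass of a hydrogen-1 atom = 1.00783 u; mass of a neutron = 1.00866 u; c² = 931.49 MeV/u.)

⁶⁰Ni: Σm = 28(1.00783) + 32(1.00866) = 60.49636 u; Δm = 0.565574 u; E_B = 526.827 MeV; E_B/A = 8.780 MeV
⁹⁸Mo: Σm = 42(1.00783) + 56(1.00866) = 98.81382 u; Δm = 0.90842 u; E_B = 846.18 MeV; E_B/A = 8.6345 MeV
⁶⁰Ni has the higher binding energy per nucleon, so it is the more tightly bound nucleus.

⁶⁰Ni; 8.78 MeV/nucleon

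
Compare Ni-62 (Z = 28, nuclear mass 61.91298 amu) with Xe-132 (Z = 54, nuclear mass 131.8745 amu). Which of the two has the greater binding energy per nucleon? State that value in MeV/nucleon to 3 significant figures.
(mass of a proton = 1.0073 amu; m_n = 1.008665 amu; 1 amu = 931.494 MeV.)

Ni-62: Σm = 28(1.0073) + 34(1.008665) = 62.499010 amu; Δm = 0.586030 amu; E_B = 545.883 MeV; E_B/A = 8.8046 MeV
Xe-132: Σm = 54(1.0073) + 78(1.008665) = 133.070070 amu; Δm = 1.195570 amu; E_B = 1113.7 MeV; E_B/A = 8.437 MeV
Ni-62 has the higher binding energy per nucleon, so it is the more tightly bound nucleus.

Ni-62; 8.80 MeV/nucleon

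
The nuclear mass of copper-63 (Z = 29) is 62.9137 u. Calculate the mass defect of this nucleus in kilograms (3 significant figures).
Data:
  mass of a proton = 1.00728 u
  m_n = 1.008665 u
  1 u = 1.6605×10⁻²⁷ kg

Σm = 29·m_p + 34·m_n = 29.21112 + 34.294610 = 63.505730 u
Mass defect Δm = 63.505730 − 62.9137 = 0.592030 u
In SI units: 0.592030 u × 1.6605×10⁻²⁷ kg/u = 9.8307e-28 kg

9.83e-28 kg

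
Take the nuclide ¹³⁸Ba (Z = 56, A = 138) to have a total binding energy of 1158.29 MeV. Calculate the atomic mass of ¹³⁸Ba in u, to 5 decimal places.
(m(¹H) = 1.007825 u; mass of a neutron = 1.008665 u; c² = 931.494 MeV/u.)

Mass defect = 1158.29 MeV / (931.494 MeV/u) = 1.2434755 u
Constituent mass = 56(1.007825) + 82(1.008665) = 139.148730 u
Atomic mass = 139.148730 − 1.2434755 = 137.9052545 u ≈ 137.90525 u (to 5 decimal places)

137.90525 u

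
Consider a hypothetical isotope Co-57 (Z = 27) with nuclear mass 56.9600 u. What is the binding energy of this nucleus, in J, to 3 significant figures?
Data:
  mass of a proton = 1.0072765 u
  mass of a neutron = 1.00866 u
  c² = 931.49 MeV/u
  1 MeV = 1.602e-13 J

Mass of separated nucleons = 27(1.0072765) + 30(1.00866) = 27.1964655 + 30.25980 = 57.4562655 u
Mass defect Δm = 57.4562655 − 56.9600 = 0.4962655 u
Binding energy = Δm·c² = 0.4962655 × 931.49 MeV/u = 462.266 MeV
In joules: 462.266 MeV × 1.602e-13 J/MeV = 7.4055e-11 J

7.41e-11 J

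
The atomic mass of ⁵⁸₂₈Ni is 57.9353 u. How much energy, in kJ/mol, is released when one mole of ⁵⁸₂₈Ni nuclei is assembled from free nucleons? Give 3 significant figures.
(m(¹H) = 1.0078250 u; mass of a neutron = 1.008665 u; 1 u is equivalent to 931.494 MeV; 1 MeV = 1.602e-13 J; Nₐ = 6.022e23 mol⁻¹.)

4.89e+10 kJ/mol

With 28 protons and 30 neutrons (A = 58):
Σm = 28·m(¹H) + 30·m_n = 28.2191000 + 30.259950 = 58.4790500 u
The mass defect is 58.4790500 − 57.9353 = 0.5437500 u.
E_B = 0.5437500 × 931.494 = 506.500 MeV
Per nucleus in joules: 506.500 MeV × 1.602e-13 J/MeV = 8.1141e-11 J
Per mole: 8.1141e-11 J × 6.022e23 mol⁻¹ = 4.8863e+13 J/mol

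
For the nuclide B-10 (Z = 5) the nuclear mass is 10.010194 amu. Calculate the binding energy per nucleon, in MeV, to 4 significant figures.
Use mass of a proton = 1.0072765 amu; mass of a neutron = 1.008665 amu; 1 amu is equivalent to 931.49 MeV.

6.475 MeV/nucleon

Z = 5, so N = A − Z = 10 − 5 = 5.
Total constituent mass: 5 × 1.0072765 + 5 × 1.008665 = 10.0797075 amu
Mass defect Δm = 10.0797075 − 10.010194 = 0.0695135 amu
Binding energy = Δm·c² = 0.0695135 × 931.49 MeV/amu = 64.7511 MeV
Per nucleon: 64.7511 / 10 = 6.475 MeV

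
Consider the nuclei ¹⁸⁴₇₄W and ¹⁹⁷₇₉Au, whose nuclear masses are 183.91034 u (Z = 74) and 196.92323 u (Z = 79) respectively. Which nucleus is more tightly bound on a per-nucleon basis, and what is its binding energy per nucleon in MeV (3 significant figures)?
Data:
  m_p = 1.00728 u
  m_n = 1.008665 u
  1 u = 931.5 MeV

¹⁸⁴₇₄W; 8.01 MeV/nucleon

¹⁸⁴₇₄W: Σm = 74(1.00728) + 110(1.008665) = 185.491870 u; Δm = 1.581530 u; E_B = 1473.195 MeV; E_B/A = 8.006 MeV
¹⁹⁷₇₉Au: Σm = 79(1.00728) + 118(1.008665) = 198.597590 u; Δm = 1.674360 u; E_B = 1559.7 MeV; E_B/A = 7.917 MeV
¹⁸⁴₇₄W has the higher binding energy per nucleon, so it is the more tightly bound nucleus.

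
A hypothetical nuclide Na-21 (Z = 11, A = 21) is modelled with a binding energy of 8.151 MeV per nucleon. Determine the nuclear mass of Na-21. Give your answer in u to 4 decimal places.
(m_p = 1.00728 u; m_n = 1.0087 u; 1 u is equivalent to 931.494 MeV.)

Total binding energy = 21 × 8.151 = 171.171 MeV
Mass defect = 171.171 MeV / (931.494 MeV/u) = 0.183760 u
Constituent mass = 11(1.00728) + 10(1.0087) = 21.16708 u
Nuclear mass = 21.16708 − 0.183760 = 20.983320 u ≈ 20.9833 u (to 4 decimal places)

20.9833 u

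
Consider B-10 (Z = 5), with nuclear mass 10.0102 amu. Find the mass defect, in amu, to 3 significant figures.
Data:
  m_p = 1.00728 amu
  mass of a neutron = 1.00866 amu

0.0695 amu

Z = 5, so N = A − Z = 10 − 5 = 5.
Mass of separated nucleons = 5(1.00728) + 5(1.00866) = 5.03640 + 5.04330 = 10.07970 amu
Δm = 10.07970 − 10.0102 = 0.06950 amu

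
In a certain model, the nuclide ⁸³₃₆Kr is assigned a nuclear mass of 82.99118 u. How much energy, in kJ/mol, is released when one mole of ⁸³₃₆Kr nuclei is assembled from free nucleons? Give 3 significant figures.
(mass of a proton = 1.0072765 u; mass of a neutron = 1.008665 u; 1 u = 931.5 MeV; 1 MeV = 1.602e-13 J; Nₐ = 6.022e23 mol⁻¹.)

The nucleus contains 36 protons and 83 − 36 = 47 neutrons.
Total constituent mass: 36 × 1.0072765 + 47 × 1.008665 = 83.6692090 u
Δm = 83.6692090 − 82.99118 = 0.6780290 u
Binding energy = Δm·c² = 0.6780290 × 931.5 MeV/u = 631.584 MeV
Per nucleus in joules: 631.584 MeV × 1.602e-13 J/MeV = 1.0118e-10 J
Per mole: 1.0118e-10 J × 6.022e23 mol⁻¹ = 6.0931e+13 J/mol

6.09e+10 kJ/mol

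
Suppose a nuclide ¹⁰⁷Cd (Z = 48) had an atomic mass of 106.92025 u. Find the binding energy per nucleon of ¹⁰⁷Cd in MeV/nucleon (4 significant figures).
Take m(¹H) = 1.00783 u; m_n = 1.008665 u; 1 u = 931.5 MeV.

8.417 MeV/nucleon

With 48 protons and 59 neutrons (A = 107):
Σm = 48·m(¹H) + 59·m_n = 48.37584 + 59.511235 = 107.887075 u
Δm = 107.887075 − 106.92025 = 0.966825 u
E_B = 0.966825 × 931.5 = 900.597 MeV
Per nucleon: 900.597 / 107 = 8.417 MeV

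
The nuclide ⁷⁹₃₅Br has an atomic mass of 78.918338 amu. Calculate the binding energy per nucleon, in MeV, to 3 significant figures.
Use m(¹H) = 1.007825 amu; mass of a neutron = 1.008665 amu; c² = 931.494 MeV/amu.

With 35 protons and 44 neutrons (A = 79):
Σm = 35·m(¹H) + 44·m_n = 35.273875 + 44.381260 = 79.655135 amu
Mass defect Δm = 79.655135 − 78.918338 = 0.736797 amu
E_B = 0.736797 × 931.494 = 686.322 MeV
Per nucleon: 686.322 / 79 = 8.688 MeV

8.69 MeV/nucleon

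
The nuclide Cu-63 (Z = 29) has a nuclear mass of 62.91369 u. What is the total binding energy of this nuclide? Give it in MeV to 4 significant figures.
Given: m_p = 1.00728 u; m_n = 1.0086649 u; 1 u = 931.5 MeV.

Mass of separated nucleons = 29(1.00728) + 34(1.0086649) = 29.21112 + 34.2946066 = 63.5057266 u
Δm = 63.5057266 − 62.91369 = 0.5920366 u
Converting to energy: 0.5920366 u × 931.5 MeV/u = 551.482 MeV

551.5 MeV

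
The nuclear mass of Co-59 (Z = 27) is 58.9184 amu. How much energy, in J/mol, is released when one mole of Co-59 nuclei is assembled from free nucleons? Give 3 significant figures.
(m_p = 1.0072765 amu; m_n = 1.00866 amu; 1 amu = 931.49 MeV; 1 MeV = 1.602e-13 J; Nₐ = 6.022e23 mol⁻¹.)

With 27 protons and 32 neutrons (A = 59):
Total constituent mass: 27 × 1.0072765 + 32 × 1.00866 = 59.4735855 amu
Mass defect Δm = 59.4735855 − 58.9184 = 0.5551855 amu
E_B = 0.5551855 × 931.49 = 517.150 MeV
Per nucleus in joules: 517.150 MeV × 1.602e-13 J/MeV = 8.2847e-11 J
Per mole: 8.2847e-11 J × 6.022e23 mol⁻¹ = 4.9890e+13 J/mol

4.99e+13 J/mol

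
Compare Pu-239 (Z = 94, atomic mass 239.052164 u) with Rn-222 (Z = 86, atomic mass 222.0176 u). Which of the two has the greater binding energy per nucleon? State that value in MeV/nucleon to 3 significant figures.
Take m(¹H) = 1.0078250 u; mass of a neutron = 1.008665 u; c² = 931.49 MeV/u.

Pu-239: Σm = 94(1.0078250) + 145(1.008665) = 240.9919750 u; Δm = 1.9398110 u; E_B = 1806.9 MeV; E_B/A = 7.560 MeV
Rn-222: Σm = 86(1.0078250) + 136(1.008665) = 223.8513900 u; Δm = 1.8337900 u; E_B = 1708.16 MeV; E_B/A = 7.694 MeV
Rn-222 has the higher binding energy per nucleon, so it is the more tightly bound nucleus.

Rn-222; 7.69 MeV/nucleon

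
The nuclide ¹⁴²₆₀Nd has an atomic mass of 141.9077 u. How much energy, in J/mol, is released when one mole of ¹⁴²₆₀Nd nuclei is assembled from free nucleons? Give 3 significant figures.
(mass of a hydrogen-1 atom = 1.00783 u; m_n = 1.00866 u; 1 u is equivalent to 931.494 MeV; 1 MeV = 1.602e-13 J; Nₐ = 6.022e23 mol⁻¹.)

1.14e+14 J/mol

Z = 60, so N = A − Z = 142 − 60 = 82.
Mass of separated nucleons = 60(1.00783) + 82(1.00866) = 60.46980 + 82.71012 = 143.17992 u
Mass defect Δm = 143.17992 − 141.9077 = 1.27222 u
Binding energy = Δm·c² = 1.27222 × 931.494 MeV/u = 1185.07 MeV
Per nucleus in joules: 1185.07 MeV × 1.602e-13 J/MeV = 1.8985e-10 J
Per mole: 1.8985e-10 J × 6.022e23 mol⁻¹ = 1.1433e+14 J/mol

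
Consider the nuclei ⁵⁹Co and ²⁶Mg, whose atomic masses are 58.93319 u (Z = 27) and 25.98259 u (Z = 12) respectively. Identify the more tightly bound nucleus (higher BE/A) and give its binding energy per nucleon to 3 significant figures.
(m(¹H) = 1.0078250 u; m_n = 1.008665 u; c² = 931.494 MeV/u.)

⁵⁹Co; 8.77 MeV/nucleon

⁵⁹Co: Σm = 27(1.0078250) + 32(1.008665) = 59.4885550 u; Δm = 0.5553650 u; E_B = 517.32 MeV; E_B/A = 8.768 MeV
²⁶Mg: Σm = 12(1.0078250) + 14(1.008665) = 26.2152100 u; Δm = 0.2326200 u; E_B = 216.68 MeV; E_B/A = 8.334 MeV
⁵⁹Co has the higher binding energy per nucleon, so it is the more tightly bound nucleus.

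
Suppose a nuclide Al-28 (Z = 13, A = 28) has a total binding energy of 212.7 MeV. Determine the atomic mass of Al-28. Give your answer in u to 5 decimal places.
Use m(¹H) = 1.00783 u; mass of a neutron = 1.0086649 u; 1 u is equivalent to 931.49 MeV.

Mass defect = 212.7 MeV / (931.49 MeV/u) = 0.2283438 u
Constituent mass = 13(1.00783) + 15(1.0086649) = 28.2317635 u
Atomic mass = 28.2317635 − 0.2283438 = 28.0034197 u ≈ 28.00342 u (to 5 decimal places)

28.00342 u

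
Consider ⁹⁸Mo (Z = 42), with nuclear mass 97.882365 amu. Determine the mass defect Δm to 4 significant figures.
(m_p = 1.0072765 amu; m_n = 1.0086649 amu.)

0.9085 amu

Total constituent mass: 42 × 1.0072765 + 56 × 1.0086649 = 98.7908474 amu
The mass defect is 98.7908474 − 97.882365 = 0.9084824 amu.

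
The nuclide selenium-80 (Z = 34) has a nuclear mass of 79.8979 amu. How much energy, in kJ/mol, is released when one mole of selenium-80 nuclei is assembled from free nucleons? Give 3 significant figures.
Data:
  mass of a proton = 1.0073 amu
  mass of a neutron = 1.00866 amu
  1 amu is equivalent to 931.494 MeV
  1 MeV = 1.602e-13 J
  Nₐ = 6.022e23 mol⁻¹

6.73e+10 kJ/mol

Total constituent mass: 34 × 1.0073 + 46 × 1.00866 = 80.64656 amu
The mass defect is 80.64656 − 79.8979 = 0.74866 amu.
Converting to energy: 0.74866 amu × 931.494 MeV/amu = 697.372 MeV
Per nucleus in joules: 697.372 MeV × 1.602e-13 J/MeV = 1.1172e-10 J
Per mole: 1.1172e-10 J × 6.022e23 mol⁻¹ = 6.7278e+13 J/mol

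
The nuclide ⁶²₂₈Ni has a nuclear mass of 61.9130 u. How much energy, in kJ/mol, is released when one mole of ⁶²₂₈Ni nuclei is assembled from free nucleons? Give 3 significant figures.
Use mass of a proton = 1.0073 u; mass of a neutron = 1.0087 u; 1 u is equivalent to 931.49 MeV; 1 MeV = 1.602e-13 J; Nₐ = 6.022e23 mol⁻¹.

5.28e+10 kJ/mol

Total constituent mass: 28 × 1.0073 + 34 × 1.0087 = 62.5002 u
The mass defect is 62.5002 − 61.9130 = 0.5872 u.
E_B = 0.5872 × 931.49 = 546.971 MeV
Per nucleus in joules: 546.971 MeV × 1.602e-13 J/MeV = 8.7625e-11 J
Per mole: 8.7625e-11 J × 6.022e23 mol⁻¹ = 5.2768e+13 J/mol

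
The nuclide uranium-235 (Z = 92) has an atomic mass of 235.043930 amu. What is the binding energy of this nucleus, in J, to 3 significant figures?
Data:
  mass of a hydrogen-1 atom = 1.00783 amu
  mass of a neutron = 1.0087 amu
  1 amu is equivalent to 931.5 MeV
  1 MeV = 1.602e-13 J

2.87e-10 J

With 92 protons and 143 neutrons (A = 235):
Total constituent mass: 92 × 1.00783 + 143 × 1.0087 = 236.96446 amu
Δm = 236.96446 − 235.043930 = 1.920530 amu
E_B = 1.920530 × 931.5 = 1788.97 MeV
In joules: 1788.97 MeV × 1.602e-13 J/MeV = 2.8659e-10 J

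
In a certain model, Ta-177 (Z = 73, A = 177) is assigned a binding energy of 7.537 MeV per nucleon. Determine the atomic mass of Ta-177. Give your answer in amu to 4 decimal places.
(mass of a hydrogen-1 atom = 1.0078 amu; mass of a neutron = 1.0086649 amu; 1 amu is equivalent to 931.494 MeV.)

177.0384 amu

Total binding energy = 177 × 7.537 = 1334.049 MeV
Mass defect = 1334.049 MeV / (931.494 MeV/amu) = 1.432161 amu
Constituent mass = 73(1.0078) + 104(1.0086649) = 178.4705496 amu
Atomic mass = 178.4705496 − 1.432161 = 177.0383886 amu ≈ 177.0384 amu (to 4 decimal places)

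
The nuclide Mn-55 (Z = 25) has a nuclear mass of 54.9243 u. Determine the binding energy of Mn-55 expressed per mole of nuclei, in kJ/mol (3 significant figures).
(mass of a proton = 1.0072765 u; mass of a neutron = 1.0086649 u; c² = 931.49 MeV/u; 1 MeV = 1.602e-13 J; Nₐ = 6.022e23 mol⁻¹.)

4.65e+10 kJ/mol

Z = 25, so N = A − Z = 55 − 25 = 30.
Mass of separated nucleons = 25(1.0072765) + 30(1.0086649) = 25.1819125 + 30.2599470 = 55.4418595 u
Δm = 55.4418595 − 54.9243 = 0.5175595 u
E_B = 0.5175595 × 931.49 = 482.101 MeV
Per nucleus in joules: 482.101 MeV × 1.602e-13 J/MeV = 7.7233e-11 J
Per mole: 7.7233e-11 J × 6.022e23 mol⁻¹ = 4.6510e+13 J/mol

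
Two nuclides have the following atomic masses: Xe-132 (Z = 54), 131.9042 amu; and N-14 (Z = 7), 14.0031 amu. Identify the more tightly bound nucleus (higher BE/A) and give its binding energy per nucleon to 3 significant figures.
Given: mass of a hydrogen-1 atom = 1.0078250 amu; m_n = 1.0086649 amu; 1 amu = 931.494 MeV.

Xe-132; 8.43 MeV/nucleon

Xe-132: Σm = 54(1.0078250) + 78(1.0086649) = 133.0984122 amu; Δm = 1.1942122 amu; E_B = 1112.4 MeV; E_B/A = 8.427 MeV
N-14: Σm = 7(1.0078250) + 7(1.0086649) = 14.1154293 amu; Δm = 0.1123293 amu; E_B = 104.63 MeV; E_B/A = 7.474 MeV
Xe-132 has the higher binding energy per nucleon, so it is the more tightly bound nucleus.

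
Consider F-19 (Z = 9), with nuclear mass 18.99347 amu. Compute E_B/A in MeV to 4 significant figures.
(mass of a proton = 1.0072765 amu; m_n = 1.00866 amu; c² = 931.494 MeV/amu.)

The nucleus contains 9 protons and 19 − 9 = 10 neutrons.
Σm = 9·m_p + 10·m_n = 9.0654885 + 10.08660 = 19.1520885 amu
Δm = 19.1520885 − 18.99347 = 0.1586185 amu
Binding energy = Δm·c² = 0.1586185 × 931.494 MeV/amu = 147.752 MeV
Per nucleon: 147.752 / 19 = 7.776 MeV

7.776 MeV/nucleon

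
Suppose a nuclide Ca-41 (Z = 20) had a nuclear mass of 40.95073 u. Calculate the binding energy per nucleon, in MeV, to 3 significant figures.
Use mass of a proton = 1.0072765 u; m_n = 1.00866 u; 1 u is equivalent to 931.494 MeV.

8.56 MeV/nucleon

With 20 protons and 21 neutrons (A = 41):
Mass of separated nucleons = 20(1.0072765) + 21(1.00866) = 20.1455300 + 21.18186 = 41.3273900 u
The mass defect is 41.3273900 − 40.95073 = 0.3766600 u.
Binding energy = Δm·c² = 0.3766600 × 931.494 MeV/u = 350.857 MeV
Dividing by A = 41 gives 8.557 MeV per nucleon.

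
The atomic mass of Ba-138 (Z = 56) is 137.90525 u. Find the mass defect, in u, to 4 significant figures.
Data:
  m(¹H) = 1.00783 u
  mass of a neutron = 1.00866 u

Total constituent mass: 56 × 1.00783 + 82 × 1.00866 = 139.14860 u
Mass defect Δm = 139.14860 − 137.90525 = 1.24335 u

1.243 u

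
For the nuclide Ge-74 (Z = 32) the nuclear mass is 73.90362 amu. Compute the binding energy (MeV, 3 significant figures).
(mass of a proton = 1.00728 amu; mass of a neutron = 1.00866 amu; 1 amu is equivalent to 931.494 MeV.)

646 MeV

Σm = 32·m_p + 42·m_n = 32.23296 + 42.36372 = 74.59668 amu
Δm = 74.59668 − 73.90362 = 0.69306 amu
E_B = 0.69306 × 931.494 = 645.581 MeV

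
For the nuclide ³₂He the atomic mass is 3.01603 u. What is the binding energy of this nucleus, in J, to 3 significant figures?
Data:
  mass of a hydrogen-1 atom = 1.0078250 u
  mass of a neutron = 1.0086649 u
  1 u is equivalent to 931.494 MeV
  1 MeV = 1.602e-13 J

Σm = 2·m(¹H) + 1·m_n = 2.0156500 + 1.0086649 = 3.0243149 u
Δm = 3.0243149 − 3.01603 = 0.0082849 u
E_B = 0.0082849 × 931.494 = 7.71733 MeV
In joules: 7.71733 MeV × 1.602e-13 J/MeV = 1.2363e-12 J

1.24e-12 J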